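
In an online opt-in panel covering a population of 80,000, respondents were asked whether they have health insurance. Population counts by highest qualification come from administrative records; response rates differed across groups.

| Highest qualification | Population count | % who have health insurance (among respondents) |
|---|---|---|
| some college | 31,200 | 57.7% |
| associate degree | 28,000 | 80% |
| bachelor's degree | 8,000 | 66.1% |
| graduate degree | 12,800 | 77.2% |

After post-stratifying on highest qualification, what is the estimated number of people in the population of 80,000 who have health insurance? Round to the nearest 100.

Estimated count per cell = population count × respondent percentage:
  some college: 31,200 × 57.7% = 18002.4
  associate degree: 28,000 × 80% = 22,400
  bachelor's degree: 8,000 × 66.1% = 5288
  graduate degree: 12,800 × 77.2% = 9881.6
Estimated total = 55,572 → 55,600.

55,600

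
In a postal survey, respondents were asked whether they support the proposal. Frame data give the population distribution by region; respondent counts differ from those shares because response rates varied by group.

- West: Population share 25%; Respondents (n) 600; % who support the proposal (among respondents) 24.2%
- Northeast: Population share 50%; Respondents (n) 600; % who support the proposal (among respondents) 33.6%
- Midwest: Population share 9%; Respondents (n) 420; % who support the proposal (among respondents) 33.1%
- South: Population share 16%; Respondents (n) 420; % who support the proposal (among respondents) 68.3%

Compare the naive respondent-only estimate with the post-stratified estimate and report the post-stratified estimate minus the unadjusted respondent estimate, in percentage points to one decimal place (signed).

-1.1 percentage points

Naive respondent-only estimate (weights = respondent counts):
  (600/2040)×24.2 + (600/2040)×33.6 + (420/2040)×33.1 + (420/2040)×68.3 = 37.8765%
Post-stratified estimate weights by population shares:
  0.25×24.2 + 0.5×33.6 + 0.09×33.1 + 0.16×68.3 = 36.757%
Difference = 36.757 − 37.8765 = -1.1195 pp.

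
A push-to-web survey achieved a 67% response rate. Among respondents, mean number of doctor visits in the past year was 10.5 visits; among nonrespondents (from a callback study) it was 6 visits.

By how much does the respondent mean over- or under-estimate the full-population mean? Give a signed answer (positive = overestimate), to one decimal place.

+1.5

Nonresponse fraction = 1 − 0.67 = 0.33.
Bias = (nonresponse fraction) × (respondent mean − nonrespondent mean)
     = 0.33 × (10.5 − 6) = 0.33 × 4.5 = 1.485.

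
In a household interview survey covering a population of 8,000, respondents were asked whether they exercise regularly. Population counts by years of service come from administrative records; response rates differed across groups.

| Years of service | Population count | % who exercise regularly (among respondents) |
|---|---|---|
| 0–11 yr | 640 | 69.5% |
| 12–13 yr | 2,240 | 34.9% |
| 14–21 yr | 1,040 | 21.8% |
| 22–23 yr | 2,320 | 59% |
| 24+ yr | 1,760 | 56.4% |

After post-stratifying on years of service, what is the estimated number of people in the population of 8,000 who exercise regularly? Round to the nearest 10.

Apply each group's respondent rate to its population count:
  0–11 yr: 640 × 69.5% = 444.8
  12–13 yr: 2,240 × 34.9% = 781.76
  14–21 yr: 1,040 × 21.8% = 226.72
  22–23 yr: 2,320 × 59% = 1368.8
  24+ yr: 1,760 × 56.4% = 992.64
Estimated total = 3814.72 → 3,810.

3,810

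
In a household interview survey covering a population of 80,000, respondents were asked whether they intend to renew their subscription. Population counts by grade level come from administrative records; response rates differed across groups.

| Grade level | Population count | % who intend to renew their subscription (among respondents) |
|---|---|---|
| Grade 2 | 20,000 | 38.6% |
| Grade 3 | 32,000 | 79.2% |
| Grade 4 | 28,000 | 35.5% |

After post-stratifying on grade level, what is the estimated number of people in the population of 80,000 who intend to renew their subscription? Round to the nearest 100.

Estimated count per cell = population count × respondent percentage:
  Grade 2: 20,000 × 38.6% = 7720
  Grade 3: 32,000 × 79.2% = 25,344
  Grade 4: 28,000 × 35.5% = 9940
Estimated total = 43,004 → 43,000.

43,000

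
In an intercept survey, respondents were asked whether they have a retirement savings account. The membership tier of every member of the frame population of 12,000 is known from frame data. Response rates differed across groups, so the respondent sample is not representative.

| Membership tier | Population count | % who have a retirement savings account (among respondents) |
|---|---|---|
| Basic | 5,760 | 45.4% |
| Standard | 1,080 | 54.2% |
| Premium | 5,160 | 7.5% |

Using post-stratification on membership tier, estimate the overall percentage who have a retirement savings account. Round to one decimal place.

29.9%

Weight each group's respondent value by its population share:
  Basic: (5,760/12,000) × 45.4 = 21.792
  Standard: (1,080/12,000) × 54.2 = 4.878
  Premium: (5,160/12,000) × 7.5 = 3.225
Post-stratified estimate = 29.895 → 29.9%.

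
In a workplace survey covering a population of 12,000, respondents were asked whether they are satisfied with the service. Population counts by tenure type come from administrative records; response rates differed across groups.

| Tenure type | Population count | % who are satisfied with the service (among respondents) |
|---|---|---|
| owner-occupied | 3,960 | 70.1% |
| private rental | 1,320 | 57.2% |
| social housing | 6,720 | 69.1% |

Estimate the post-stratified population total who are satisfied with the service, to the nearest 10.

Apply each group's respondent rate to its population count:
  owner-occupied: 3,960 × 70.1% = 2775.96
  private rental: 1,320 × 57.2% = 755.04
  social housing: 6,720 × 69.1% = 4643.52
Estimated total = 8174.52 → 8,170.

8,170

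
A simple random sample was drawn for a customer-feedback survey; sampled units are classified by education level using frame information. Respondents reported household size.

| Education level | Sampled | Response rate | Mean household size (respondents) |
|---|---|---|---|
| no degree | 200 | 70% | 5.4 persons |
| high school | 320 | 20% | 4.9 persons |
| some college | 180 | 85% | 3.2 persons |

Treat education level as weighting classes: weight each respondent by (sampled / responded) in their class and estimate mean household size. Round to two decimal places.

4.61

Weighting each respondent by the inverse class response rate inflates each class back to its sampled size, so the class weight is n_sampled:
  no degree: 200 × 5.4 = 1080
  high school: 320 × 4.9 = 1568
  some college: 180 × 3.2 = 576
Adjusted estimate = 3224 / 700 = 4.60571 → 4.61.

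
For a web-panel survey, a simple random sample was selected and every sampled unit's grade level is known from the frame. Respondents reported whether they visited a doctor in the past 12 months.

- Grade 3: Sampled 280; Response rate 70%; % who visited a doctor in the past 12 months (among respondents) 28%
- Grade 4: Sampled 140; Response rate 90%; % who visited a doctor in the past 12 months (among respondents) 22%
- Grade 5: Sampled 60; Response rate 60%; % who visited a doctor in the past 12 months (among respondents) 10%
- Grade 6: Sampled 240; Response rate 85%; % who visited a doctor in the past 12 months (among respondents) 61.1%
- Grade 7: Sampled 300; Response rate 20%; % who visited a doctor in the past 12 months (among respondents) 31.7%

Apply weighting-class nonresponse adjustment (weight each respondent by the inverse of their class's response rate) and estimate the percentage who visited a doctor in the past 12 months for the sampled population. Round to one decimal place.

35.0%

Inverse-response-rate weighting restores each class to its sampled count, so class totals weight by n_sampled:
  Grade 3: 280 × 28 = 7840
  Grade 4: 140 × 22 = 3080
  Grade 5: 60 × 10 = 600
  Grade 6: 240 × 61.1 = 14,664
  Grade 7: 300 × 31.7 = 9510
Adjusted estimate = 35,694 / 1,020 = 34.9941 → 35.0%.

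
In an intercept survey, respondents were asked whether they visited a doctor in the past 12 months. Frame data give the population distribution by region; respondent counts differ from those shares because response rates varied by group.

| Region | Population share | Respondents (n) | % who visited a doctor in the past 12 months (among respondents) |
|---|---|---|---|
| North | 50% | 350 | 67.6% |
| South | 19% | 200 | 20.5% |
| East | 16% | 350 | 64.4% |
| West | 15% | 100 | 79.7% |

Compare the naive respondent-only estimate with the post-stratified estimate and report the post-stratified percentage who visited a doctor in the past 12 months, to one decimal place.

60.0%

Naive respondent-only estimate (weights = respondent counts):
  (350/1000)×67.6 + (200/1000)×20.5 + (350/1000)×64.4 + (100/1000)×79.7 = 58.27%
Post-stratifying to population shares instead:
  0.5×67.6 + 0.19×20.5 + 0.16×64.4 + 0.15×79.7 = 59.954%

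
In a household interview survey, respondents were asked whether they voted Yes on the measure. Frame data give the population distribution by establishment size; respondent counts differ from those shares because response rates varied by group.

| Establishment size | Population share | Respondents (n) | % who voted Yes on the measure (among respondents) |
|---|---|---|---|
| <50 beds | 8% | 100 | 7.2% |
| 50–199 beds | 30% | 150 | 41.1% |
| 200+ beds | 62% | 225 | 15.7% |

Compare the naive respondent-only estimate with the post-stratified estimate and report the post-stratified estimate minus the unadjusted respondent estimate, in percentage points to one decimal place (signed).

Without adjustment, the pooled respondent share is:
  (100/475)×7.2 + (150/475)×41.1 + (225/475)×15.7 = 21.9316%
Post-stratified estimate weights by population shares:
  0.08×7.2 + 0.3×41.1 + 0.62×15.7 = 22.64%
Difference = 22.64 − 21.9316 = 0.7084 pp.

+0.7 percentage points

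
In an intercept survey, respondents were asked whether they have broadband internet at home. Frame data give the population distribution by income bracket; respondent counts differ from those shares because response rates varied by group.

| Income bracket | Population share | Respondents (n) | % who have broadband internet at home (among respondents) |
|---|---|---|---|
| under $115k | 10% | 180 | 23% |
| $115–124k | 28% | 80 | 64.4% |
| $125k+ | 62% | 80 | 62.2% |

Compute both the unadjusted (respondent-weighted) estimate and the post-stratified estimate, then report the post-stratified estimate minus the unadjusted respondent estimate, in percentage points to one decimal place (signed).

+16.9 percentage points

Unadjusted (pooled respondent) estimate weights by respondent counts:
  (180/340)×23 + (80/340)×64.4 + (80/340)×62.2 = 41.9647%
Reweighting by population income bracket shares:
  0.1×23 + 0.28×64.4 + 0.62×62.2 = 58.896%
Difference = 58.896 − 41.9647 = 16.9313 pp.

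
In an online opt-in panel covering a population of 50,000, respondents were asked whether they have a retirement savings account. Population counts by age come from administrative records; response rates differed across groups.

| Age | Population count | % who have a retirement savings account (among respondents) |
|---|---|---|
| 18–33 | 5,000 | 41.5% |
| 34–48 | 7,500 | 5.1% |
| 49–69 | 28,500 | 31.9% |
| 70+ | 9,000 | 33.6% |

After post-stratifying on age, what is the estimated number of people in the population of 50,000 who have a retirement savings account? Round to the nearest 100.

Each cell contributes its population count × the respondent rate:
  18–33: 5,000 × 41.5% = 2075
  34–48: 7,500 × 5.1% = 382.5
  49–69: 28,500 × 31.9% = 9091.5
  70+: 9,000 × 33.6% = 3024
Estimated total = 14,573 → 14,600.

14,600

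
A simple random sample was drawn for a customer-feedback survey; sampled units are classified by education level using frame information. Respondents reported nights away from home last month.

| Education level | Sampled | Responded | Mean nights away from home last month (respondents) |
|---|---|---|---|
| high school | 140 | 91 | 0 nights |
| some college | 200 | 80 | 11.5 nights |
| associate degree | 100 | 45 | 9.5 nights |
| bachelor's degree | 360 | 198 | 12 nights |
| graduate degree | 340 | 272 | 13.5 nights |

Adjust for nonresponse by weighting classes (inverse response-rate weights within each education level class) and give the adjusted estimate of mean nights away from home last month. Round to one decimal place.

Response rates by class: high school 91/140 = 65%, some college 80/200 = 40%, associate degree 45/100 = 45%, bachelor's degree 198/360 = 55%, graduate degree 272/340 = 80%.
Inverse-response-rate weighting restores each class to its sampled count, so class totals weight by n_sampled:
  high school: 140 × 0 = 0
  some college: 200 × 11.5 = 2300
  associate degree: 100 × 9.5 = 950
  bachelor's degree: 360 × 12 = 4320
  graduate degree: 340 × 13.5 = 4590
Adjusted estimate = 12,160 / 1,140 = 10.6667 → 10.7.

10.7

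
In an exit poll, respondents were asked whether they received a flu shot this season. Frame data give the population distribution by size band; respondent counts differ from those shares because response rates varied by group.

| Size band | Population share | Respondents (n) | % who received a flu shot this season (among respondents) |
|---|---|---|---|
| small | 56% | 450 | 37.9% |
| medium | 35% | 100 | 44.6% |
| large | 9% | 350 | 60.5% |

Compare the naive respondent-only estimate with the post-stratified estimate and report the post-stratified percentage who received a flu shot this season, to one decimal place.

Unadjusted (pooled respondent) estimate weights by respondent counts:
  (450/900)×37.9 + (100/900)×44.6 + (350/900)×60.5 = 47.4333%
Post-stratifying to population shares instead:
  0.56×37.9 + 0.35×44.6 + 0.09×60.5 = 42.279%

42.3%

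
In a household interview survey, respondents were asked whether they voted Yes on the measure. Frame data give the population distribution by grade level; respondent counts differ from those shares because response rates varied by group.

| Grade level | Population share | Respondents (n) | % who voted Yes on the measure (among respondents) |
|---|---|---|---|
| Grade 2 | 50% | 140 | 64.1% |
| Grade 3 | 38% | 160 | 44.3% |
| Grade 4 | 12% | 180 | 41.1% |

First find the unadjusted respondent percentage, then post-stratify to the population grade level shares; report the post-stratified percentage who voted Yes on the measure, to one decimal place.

53.8%

Unadjusted (pooled respondent) estimate weights by respondent counts:
  (140/480)×64.1 + (160/480)×44.3 + (180/480)×41.1 = 48.875%
Post-stratifying to population shares instead:
  0.5×64.1 + 0.38×44.3 + 0.12×41.1 = 53.816%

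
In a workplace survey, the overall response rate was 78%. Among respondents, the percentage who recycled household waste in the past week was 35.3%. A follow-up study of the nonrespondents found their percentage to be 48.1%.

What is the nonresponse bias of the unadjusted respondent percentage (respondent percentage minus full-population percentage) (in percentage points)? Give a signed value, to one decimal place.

-2.8 percentage points

Nonresponse fraction = 1 − 0.78 = 0.22.
Bias = (nonresponse fraction) × (respondent percentage − nonrespondent percentage)
     = 0.22 × (35.3 − 48.1) = 0.22 × -12.8 = -2.816.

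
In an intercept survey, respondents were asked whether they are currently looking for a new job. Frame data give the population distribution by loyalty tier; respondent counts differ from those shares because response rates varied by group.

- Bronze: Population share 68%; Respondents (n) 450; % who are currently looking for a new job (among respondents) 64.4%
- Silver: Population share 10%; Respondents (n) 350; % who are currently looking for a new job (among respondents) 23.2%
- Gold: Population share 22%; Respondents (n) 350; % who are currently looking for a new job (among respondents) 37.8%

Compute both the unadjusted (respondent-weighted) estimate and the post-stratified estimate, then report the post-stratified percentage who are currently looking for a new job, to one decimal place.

54.4%

Without adjustment, the pooled respondent share is:
  (450/1150)×64.4 + (350/1150)×23.2 + (350/1150)×37.8 = 43.7652%
Post-stratified estimate weights by population shares:
  0.68×64.4 + 0.1×23.2 + 0.22×37.8 = 54.428%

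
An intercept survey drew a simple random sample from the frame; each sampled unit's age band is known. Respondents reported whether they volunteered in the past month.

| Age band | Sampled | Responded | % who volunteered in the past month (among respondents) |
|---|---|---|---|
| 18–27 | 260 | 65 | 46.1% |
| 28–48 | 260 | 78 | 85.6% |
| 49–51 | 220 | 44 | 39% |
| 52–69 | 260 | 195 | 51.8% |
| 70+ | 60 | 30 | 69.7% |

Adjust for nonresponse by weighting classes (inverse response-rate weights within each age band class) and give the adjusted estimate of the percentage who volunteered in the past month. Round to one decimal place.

Class response rates: 18–27 65/260 = 25%, 28–48 78/260 = 30%, 49–51 44/220 = 20%, 52–69 195/260 = 75%, 70+ 30/60 = 50%.
Inverse-response-rate weighting restores each class to its sampled count, so class totals weight by n_sampled:
  18–27: 260 × 46.1 = 11,986
  28–48: 260 × 85.6 = 22,256
  49–51: 220 × 39 = 8580
  52–69: 260 × 51.8 = 13,468
  70+: 60 × 69.7 = 4182
Adjusted estimate = 60,472 / 1,060 = 57.0491 → 57.0%.

57.0%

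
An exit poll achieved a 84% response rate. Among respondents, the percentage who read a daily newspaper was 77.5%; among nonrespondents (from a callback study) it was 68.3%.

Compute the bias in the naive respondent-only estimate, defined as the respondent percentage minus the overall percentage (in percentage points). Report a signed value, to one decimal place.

Nonresponse fraction = 1 − 0.84 = 0.16.
Bias = (nonresponse fraction) × (respondent percentage − nonrespondent percentage)
     = 0.16 × (77.5 − 68.3) = 0.16 × 9.2 = 1.472.

+1.5 percentage points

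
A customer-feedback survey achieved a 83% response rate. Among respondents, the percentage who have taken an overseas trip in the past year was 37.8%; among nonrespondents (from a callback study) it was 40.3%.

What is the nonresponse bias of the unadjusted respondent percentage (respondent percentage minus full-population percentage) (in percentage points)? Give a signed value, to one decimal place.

Nonresponse fraction = 1 − 0.83 = 0.17.
Bias = (nonresponse fraction) × (respondent percentage − nonrespondent percentage)
     = 0.17 × (37.8 − 40.3) = 0.17 × -2.5 = -0.425.

-0.4 percentage points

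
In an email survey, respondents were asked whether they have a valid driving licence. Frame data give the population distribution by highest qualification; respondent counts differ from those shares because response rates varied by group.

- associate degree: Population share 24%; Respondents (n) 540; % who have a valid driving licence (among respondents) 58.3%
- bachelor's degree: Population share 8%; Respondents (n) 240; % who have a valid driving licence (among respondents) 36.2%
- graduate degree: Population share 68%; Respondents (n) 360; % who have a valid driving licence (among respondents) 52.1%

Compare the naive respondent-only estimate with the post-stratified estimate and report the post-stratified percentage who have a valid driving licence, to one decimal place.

52.3%

Naive respondent-only estimate (weights = respondent counts):
  (540/1140)×58.3 + (240/1140)×36.2 + (360/1140)×52.1 = 51.6895%
Post-stratified estimate weights by population shares:
  0.24×58.3 + 0.08×36.2 + 0.68×52.1 = 52.316%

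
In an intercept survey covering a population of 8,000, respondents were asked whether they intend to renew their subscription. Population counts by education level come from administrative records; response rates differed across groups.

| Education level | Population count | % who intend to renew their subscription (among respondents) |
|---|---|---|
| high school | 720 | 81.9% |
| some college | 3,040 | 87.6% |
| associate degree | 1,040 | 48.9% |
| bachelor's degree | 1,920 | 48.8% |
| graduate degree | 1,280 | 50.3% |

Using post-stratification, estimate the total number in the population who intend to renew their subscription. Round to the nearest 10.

Estimated count per cell = population count × respondent percentage:
  high school: 720 × 81.9% = 589.68
  some college: 3,040 × 87.6% = 2663.04
  associate degree: 1,040 × 48.9% = 508.56
  bachelor's degree: 1,920 × 48.8% = 936.96
  graduate degree: 1,280 × 50.3% = 643.84
Estimated total = 5342.08 → 5,340.

5,340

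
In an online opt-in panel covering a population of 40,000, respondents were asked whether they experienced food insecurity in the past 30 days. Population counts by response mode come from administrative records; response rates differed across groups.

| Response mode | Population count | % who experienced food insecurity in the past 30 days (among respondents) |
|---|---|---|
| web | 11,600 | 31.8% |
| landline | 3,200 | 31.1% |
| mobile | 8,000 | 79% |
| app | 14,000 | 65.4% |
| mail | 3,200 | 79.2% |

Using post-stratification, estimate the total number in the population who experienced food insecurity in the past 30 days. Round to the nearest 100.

22,700

Apply each group's respondent rate to its population count:
  web: 11,600 × 31.8% = 3688.8
  landline: 3,200 × 31.1% = 995.2
  mobile: 8,000 × 79% = 6320
  app: 14,000 × 65.4% = 9156
  mail: 3,200 × 79.2% = 2534.4
Estimated total = 22694.4 → 22,700.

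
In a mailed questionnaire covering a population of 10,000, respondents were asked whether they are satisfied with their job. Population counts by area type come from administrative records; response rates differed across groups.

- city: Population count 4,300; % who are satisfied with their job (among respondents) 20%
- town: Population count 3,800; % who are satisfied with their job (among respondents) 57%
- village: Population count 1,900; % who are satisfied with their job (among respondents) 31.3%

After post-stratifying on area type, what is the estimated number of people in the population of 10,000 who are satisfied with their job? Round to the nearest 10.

3,620

Each cell contributes its population count × the respondent rate:
  city: 4,300 × 20% = 860
  town: 3,800 × 57% = 2166
  village: 1,900 × 31.3% = 594.7
Estimated total = 3620.7 → 3,620.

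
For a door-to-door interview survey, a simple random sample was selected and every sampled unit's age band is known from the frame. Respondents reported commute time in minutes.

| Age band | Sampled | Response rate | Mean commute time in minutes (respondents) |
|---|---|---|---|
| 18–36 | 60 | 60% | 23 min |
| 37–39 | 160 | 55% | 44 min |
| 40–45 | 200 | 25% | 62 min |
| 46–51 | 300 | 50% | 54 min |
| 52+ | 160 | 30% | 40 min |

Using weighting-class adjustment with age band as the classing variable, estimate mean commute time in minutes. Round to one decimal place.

Each respondent's weight = sampled/responded in their class; summing within a class gives n_sampled, so:
  18–36: 60 × 23 = 1380
  37–39: 160 × 44 = 7040
  40–45: 200 × 62 = 12,400
  46–51: 300 × 54 = 16,200
  52+: 160 × 40 = 6400
Adjusted estimate = 43,420 / 880 = 49.3409 → 49.3.

49.3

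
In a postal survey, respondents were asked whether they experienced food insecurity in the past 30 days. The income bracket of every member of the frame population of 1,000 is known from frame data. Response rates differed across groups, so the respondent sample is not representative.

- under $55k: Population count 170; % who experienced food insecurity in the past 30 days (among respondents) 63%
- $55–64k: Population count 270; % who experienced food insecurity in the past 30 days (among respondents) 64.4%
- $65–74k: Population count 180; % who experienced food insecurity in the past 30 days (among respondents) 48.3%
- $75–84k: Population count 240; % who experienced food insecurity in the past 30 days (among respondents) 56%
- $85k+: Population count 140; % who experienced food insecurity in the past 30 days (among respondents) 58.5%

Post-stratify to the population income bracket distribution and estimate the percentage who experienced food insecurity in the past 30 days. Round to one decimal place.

Each cell contributes population-share × respondent value:
  under $55k: (170/1,000) × 63 = 10.71
  $55–64k: (270/1,000) × 64.4 = 17.388
  $65–74k: (180/1,000) × 48.3 = 8.694
  $75–84k: (240/1,000) × 56 = 13.44
  $85k+: (140/1,000) × 58.5 = 8.19
Post-stratified estimate = 58.422 → 58.4%.

58.4%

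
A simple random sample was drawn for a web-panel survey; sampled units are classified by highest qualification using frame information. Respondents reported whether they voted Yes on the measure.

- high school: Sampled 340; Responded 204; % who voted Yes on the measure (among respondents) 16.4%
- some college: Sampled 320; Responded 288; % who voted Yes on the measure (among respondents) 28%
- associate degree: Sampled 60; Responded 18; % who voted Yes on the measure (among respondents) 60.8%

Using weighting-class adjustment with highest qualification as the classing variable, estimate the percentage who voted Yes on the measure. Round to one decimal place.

Response rates by class: high school 204/340 = 60%, some college 288/320 = 90%, associate degree 18/60 = 30%.
Each respondent's weight = sampled/responded in their class; summing within a class gives n_sampled, so:
  high school: 340 × 16.4 = 5576
  some college: 320 × 28 = 8960
  associate degree: 60 × 60.8 = 3648
Adjusted estimate = 18,184 / 720 = 25.2556 → 25.3%.

25.3%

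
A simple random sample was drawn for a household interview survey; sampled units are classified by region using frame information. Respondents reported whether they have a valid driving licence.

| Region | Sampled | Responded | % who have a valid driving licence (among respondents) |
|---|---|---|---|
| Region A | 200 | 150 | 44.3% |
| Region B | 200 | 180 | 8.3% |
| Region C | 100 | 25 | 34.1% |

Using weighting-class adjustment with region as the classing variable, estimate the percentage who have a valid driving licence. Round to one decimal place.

27.9%

Class response rates: Region A 150/200 = 75%, Region B 180/200 = 90%, Region C 25/100 = 25%.
With weight = n_sampled/n_responded per class, the weighted class total is n_sampled:
  Region A: 200 × 44.3 = 8860
  Region B: 200 × 8.3 = 1660
  Region C: 100 × 34.1 = 3410
Adjusted estimate = 13,930 / 500 = 27.86 → 27.9%.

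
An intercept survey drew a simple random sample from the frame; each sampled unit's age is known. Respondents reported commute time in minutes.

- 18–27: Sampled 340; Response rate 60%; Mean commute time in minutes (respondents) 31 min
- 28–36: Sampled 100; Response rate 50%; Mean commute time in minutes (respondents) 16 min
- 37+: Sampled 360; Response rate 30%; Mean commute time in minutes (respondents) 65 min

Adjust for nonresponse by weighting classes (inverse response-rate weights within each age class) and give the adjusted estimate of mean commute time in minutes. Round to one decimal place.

44.4

Each respondent's weight = sampled/responded in their class; summing within a class gives n_sampled, so:
  18–27: 340 × 31 = 10,540
  28–36: 100 × 16 = 1600
  37+: 360 × 65 = 23,400
Adjusted estimate = 35,540 / 800 = 44.425 → 44.4.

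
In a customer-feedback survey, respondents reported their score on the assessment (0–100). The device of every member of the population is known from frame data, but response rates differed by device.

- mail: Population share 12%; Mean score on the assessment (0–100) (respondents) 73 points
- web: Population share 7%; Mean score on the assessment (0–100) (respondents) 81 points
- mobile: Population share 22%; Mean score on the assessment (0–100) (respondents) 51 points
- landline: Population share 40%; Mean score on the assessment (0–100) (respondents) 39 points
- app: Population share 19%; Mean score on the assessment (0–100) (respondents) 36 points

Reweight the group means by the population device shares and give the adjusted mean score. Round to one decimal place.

48.1

Each cell contributes population-share × respondent value:
  mail: 0.12 × 73 = 8.76
  web: 0.07 × 81 = 5.67
  mobile: 0.22 × 51 = 11.22
  landline: 0.4 × 39 = 15.6
  app: 0.19 × 36 = 6.84
Post-stratified estimate = 48.09 → 48.1.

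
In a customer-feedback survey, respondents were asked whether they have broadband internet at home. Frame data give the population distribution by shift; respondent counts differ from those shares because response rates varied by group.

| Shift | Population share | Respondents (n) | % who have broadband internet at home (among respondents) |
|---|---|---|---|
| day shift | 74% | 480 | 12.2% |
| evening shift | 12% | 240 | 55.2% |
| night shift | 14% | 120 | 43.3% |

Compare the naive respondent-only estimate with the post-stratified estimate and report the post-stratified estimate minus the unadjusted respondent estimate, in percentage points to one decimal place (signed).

-7.2 percentage points

Unadjusted (pooled respondent) estimate weights by respondent counts:
  (480/840)×12.2 + (240/840)×55.2 + (120/840)×43.3 = 28.9286%
Post-stratifying to population shares instead:
  0.74×12.2 + 0.12×55.2 + 0.14×43.3 = 21.714%
Difference = 21.714 − 28.9286 = -7.2146 pp.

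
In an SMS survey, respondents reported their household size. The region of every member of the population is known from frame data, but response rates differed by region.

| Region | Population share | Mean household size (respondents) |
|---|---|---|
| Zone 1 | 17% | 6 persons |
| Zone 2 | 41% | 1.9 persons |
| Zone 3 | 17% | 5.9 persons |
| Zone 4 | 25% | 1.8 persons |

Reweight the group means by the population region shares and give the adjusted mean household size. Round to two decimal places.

Reweight to the known region distribution:
  Zone 1: 0.17 × 6 = 1.02
  Zone 2: 0.41 × 1.9 = 0.779
  Zone 3: 0.17 × 5.9 = 1.003
  Zone 4: 0.25 × 1.8 = 0.45
Post-stratified estimate = 3.252 → 3.25.

3.25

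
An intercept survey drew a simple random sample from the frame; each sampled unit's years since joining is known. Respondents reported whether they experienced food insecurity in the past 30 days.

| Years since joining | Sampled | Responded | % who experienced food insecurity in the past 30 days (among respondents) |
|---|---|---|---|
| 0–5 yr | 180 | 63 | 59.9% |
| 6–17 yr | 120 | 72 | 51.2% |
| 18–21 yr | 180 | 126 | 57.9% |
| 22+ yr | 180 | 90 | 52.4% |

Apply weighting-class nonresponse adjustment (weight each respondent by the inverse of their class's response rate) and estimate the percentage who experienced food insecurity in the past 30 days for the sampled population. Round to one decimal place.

Response rates by class: 0–5 yr 63/180 = 35%, 6–17 yr 72/120 = 60%, 18–21 yr 126/180 = 70%, 22+ yr 90/180 = 50%.
Each respondent's weight = sampled/responded in their class; summing within a class gives n_sampled, so:
  0–5 yr: 180 × 59.9 = 10,782
  6–17 yr: 120 × 51.2 = 6144
  18–21 yr: 180 × 57.9 = 10,422
  22+ yr: 180 × 52.4 = 9432
Adjusted estimate = 36,780 / 660 = 55.7273 → 55.7%.

55.7%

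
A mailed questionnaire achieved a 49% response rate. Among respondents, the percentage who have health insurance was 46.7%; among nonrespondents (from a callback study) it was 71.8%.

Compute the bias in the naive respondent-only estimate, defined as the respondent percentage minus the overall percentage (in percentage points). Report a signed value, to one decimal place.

Nonresponse fraction = 1 − 0.49 = 0.51.
Bias = (nonresponse fraction) × (respondent percentage − nonrespondent percentage)
     = 0.51 × (46.7 − 71.8) = 0.51 × -25.1 = -12.801.

-12.8 percentage points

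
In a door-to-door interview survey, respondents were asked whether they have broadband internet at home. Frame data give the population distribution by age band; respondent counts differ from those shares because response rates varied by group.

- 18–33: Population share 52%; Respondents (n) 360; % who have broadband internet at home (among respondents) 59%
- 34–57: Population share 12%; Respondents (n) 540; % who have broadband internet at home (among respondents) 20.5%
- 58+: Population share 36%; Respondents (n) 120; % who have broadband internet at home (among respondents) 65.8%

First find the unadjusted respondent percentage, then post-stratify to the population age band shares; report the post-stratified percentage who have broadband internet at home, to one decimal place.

Naive respondent-only estimate (weights = respondent counts):
  (360/1020)×59 + (540/1020)×20.5 + (120/1020)×65.8 = 39.4176%
Reweighting by population age band shares:
  0.52×59 + 0.12×20.5 + 0.36×65.8 = 56.828%

56.8%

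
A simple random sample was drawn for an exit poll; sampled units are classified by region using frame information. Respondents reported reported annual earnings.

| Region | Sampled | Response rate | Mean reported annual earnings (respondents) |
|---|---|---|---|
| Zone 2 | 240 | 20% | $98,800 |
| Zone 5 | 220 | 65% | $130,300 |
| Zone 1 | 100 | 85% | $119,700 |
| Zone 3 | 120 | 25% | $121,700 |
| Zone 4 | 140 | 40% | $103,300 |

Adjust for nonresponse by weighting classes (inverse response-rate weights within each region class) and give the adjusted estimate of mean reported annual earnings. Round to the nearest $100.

Each respondent's weight = sampled/responded in their class; summing within a class gives n_sampled, so:
  Zone 2: 240 × 98,800 = 23,712,000
  Zone 5: 220 × 130,300 = 28,666,000
  Zone 1: 100 × 119,700 = 11,970,000
  Zone 3: 120 × 121,700 = 14,604,000
  Zone 4: 140 × 103,300 = 14,462,000
Adjusted estimate = 93,414,000 / 820 = 113920 → $113,900.

$113,900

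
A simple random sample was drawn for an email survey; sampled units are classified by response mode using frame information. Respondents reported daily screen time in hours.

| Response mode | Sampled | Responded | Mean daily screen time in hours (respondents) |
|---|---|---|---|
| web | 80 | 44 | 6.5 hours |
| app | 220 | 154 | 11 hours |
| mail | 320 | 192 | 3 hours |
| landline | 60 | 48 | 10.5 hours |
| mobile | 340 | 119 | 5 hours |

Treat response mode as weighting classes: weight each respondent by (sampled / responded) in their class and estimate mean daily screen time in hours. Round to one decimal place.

6.1

Class response rates: web 44/80 = 55%, app 154/220 = 70%, mail 192/320 = 60%, landline 48/60 = 80%, mobile 119/340 = 35%.
Weighting each respondent by the inverse class response rate inflates each class back to its sampled size, so the class weight is n_sampled:
  web: 80 × 6.5 = 520
  app: 220 × 11 = 2420
  mail: 320 × 3 = 960
  landline: 60 × 10.5 = 630
  mobile: 340 × 5 = 1700
Adjusted estimate = 6230 / 1,020 = 6.10784 → 6.1.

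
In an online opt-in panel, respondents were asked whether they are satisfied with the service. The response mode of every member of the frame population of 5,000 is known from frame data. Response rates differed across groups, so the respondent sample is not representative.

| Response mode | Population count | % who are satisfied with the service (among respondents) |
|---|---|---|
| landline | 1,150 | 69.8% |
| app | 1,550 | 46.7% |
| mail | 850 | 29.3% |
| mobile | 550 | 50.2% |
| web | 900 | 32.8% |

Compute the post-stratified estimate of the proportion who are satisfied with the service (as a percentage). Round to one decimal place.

Reweight to the known response mode distribution:
  landline: (1,150/5,000) × 69.8 = 16.054
  app: (1,550/5,000) × 46.7 = 14.477
  mail: (850/5,000) × 29.3 = 4.981
  mobile: (550/5,000) × 50.2 = 5.522
  web: (900/5,000) × 32.8 = 5.904
Post-stratified estimate = 46.938 → 46.9%.

46.9%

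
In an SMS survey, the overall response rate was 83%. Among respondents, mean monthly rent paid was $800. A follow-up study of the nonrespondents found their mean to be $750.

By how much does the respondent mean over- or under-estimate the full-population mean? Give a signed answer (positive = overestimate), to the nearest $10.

+$10

Nonresponse fraction = 1 − 0.83 = 0.17.
Bias = (nonresponse fraction) × (respondent mean − nonrespondent mean)
     = 0.17 × (800 − 750) = 0.17 × 50 = 8.5.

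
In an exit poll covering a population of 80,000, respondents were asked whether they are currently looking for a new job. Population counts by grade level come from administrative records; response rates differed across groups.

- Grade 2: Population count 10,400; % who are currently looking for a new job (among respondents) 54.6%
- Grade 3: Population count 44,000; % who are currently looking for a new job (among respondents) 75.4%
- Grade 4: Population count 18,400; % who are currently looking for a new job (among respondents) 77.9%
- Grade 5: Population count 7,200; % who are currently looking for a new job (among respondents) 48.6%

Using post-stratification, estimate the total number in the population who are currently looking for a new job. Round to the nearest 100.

56,700

Apply each group's respondent rate to its population count:
  Grade 2: 10,400 × 54.6% = 5678.4
  Grade 3: 44,000 × 75.4% = 33,176
  Grade 4: 18,400 × 77.9% = 14333.6
  Grade 5: 7,200 × 48.6% = 3499.2
Estimated total = 56687.2 → 56,700.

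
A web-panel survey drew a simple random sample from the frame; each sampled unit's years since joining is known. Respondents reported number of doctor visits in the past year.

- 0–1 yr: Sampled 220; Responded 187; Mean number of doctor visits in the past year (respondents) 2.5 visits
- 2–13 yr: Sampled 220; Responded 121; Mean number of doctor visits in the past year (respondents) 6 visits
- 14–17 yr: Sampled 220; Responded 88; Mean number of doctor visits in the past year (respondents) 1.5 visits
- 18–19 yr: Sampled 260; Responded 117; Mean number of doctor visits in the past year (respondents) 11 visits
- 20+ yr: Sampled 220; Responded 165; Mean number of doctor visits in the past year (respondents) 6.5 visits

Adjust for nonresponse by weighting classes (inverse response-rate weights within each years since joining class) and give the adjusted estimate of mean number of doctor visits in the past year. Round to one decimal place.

Response rates by class: 0–1 yr 187/220 = 85%, 2–13 yr 121/220 = 55%, 14–17 yr 88/220 = 40%, 18–19 yr 117/260 = 45%, 20+ yr 165/220 = 75%.
With weight = n_sampled/n_responded per class, the weighted class total is n_sampled:
  0–1 yr: 220 × 2.5 = 550
  2–13 yr: 220 × 6 = 1320
  14–17 yr: 220 × 1.5 = 330
  18–19 yr: 260 × 11 = 2860
  20+ yr: 220 × 6.5 = 1430
Adjusted estimate = 6490 / 1,140 = 5.69298 → 5.7.

5.7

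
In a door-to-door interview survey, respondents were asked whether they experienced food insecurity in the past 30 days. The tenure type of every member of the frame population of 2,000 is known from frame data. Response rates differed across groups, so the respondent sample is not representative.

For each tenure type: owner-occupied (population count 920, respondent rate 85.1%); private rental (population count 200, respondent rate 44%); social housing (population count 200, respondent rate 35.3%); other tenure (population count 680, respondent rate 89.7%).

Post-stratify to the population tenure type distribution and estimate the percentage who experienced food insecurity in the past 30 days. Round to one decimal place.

Each cell contributes population-share × respondent value:
  owner-occupied: (920/2,000) × 85.1 = 39.146
  private rental: (200/2,000) × 44 = 4.4
  social housing: (200/2,000) × 35.3 = 3.53
  other tenure: (680/2,000) × 89.7 = 30.498
Post-stratified estimate = 77.574 → 77.6%.

77.6%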